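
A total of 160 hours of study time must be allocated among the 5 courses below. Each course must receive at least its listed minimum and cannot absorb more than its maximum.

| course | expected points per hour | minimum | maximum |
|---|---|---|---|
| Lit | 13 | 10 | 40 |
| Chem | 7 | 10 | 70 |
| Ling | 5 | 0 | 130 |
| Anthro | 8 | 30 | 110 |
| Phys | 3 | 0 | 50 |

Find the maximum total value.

1470

Meeting every minimum uses 10+10+0+30+0 = 50 hours, leaving 110.
Order the courses by expected points per hour: Lit 13 > Anthro 8 > Chem 7 > Ling 5 > Phys 3.
Give Lit 30 more to hit its cap of 40 — 80 left.
Give Anthro 80 more to hit its cap of 110 — 0 left.
Total = 13×40 + 7×10 + 8×110 = 1470.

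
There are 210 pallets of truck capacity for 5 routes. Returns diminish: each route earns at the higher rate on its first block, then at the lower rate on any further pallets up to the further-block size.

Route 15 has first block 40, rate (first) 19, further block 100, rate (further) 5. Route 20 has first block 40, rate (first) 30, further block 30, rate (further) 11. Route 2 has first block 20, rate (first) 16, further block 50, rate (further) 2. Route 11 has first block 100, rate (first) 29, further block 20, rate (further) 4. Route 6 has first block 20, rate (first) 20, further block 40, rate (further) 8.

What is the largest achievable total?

5420

Treat each block as its own option and order by rate: Route 20/first 30 > Route 11/first 29 > Route 6/first 20 > Route 15/first 19 > Route 2/first 16 > Route 20/second 11 > Route 6/second 8 > Route 15/second 5 > Route 11/second 4 > Route 2/second 2.
Route 20/first (30): +40 — 170 left.
Fill Route 11 first block (100 at 29) — 70 left.
Route 6 first at 20: fill all 20 — 50 left.
Route 15/first (19): +40 — 10 left.
10 remain; put them into Route 2 first at 16.
Total = 30×40 + 29×100 + 20×20 + 19×40 + 16×10 = 5420.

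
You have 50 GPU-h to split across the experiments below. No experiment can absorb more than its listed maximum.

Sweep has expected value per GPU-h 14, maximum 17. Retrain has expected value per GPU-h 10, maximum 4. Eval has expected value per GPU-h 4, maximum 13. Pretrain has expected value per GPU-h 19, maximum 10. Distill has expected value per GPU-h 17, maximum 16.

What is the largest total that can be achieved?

Order the experiments by expected value per GPU-h: Pretrain 19 > Distill 17 > Sweep 14 > Retrain 10 > Eval 4.
Pretrain takes 10 to reach its cap of 10 → 40 left.
Give Distill 16 to hit its cap of 16 → 24 left.
Sweep: +17 to 17 (cap) → 7 left.
Retrain: +4 to 4 (cap) → 3 left.
Eval: +3 (room for 13) → 3. Pool exhausted.
Total = 14×17 + 10×4 + 4×3 + 19×10 + 17×16 = 752.

752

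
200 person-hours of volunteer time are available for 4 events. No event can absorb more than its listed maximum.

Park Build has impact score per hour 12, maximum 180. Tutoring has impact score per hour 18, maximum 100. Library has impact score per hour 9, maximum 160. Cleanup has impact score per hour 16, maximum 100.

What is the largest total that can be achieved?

Rank by impact score per hour: Tutoring 18 > Cleanup 16 > Park Build 12 > Library 9.
Give Tutoring 100 to hit its cap of 100 — 100 left.
Cleanup: +100 to 100 (cap) — 0 left.
Total = 18×100 + 16×100 = 3400.

3400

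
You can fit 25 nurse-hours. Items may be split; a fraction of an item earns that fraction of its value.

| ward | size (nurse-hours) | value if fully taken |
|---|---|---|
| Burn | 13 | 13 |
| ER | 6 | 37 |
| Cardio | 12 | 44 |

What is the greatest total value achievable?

Rank by value-to-size ratio: ER 37/6≈6.17, Cardio 44/12≈3.67, Burn 13/13≈1.
ER: take in full, 6 nurse-hours for value 37 → 19 left.
Cardio: take in full, 12 nurse-hours for value 44 → 7 left.
Only 7 nurse-hours remain; take 7/13 of Burn for value 13×7/13 = 7.
Total value = 88.

88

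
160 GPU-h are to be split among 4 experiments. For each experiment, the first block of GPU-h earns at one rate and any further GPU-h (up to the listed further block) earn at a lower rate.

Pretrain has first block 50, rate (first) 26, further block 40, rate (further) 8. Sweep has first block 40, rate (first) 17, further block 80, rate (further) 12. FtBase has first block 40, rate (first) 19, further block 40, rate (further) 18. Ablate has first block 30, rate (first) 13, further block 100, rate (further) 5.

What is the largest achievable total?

Treat each block as its own option and order by rate: Pretrain/tier1 26 > FtBase/tier1 19 > FtBase/tier2 18 > Sweep/tier1 17 > Ablate/tier1 13 > Sweep/tier2 12 > Pretrain/tier2 8 > Ablate/tier2 5.
Pretrain/tier1 (26): +50 — 110 left.
FtBase tier1 at 19: fill all 40 — 70 left.
FtBase/tier2 (18): +40 — 30 left.
Sweep/tier1: +30 of 40 at 17; pool empty.
Total = 26×50 + 19×40 + 18×40 + 17×30 = 3290.

3290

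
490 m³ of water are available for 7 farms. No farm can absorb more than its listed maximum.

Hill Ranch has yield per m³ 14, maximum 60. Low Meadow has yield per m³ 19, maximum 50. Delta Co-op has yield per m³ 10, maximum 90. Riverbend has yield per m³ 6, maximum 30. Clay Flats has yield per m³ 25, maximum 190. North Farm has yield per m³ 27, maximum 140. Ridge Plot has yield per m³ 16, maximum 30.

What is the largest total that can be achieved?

Highest yield per m³ first: North Farm 27 > Clay Flats 25 > Low Meadow 19 > Ridge Plot 16 > Hill Ranch 14 > Delta Co-op 10 > Riverbend 6.
Give North Farm 140 to hit its cap of 140 ; 350 left.
Give Clay Flats 190 to hit its cap of 190 ; 160 left.
Low Meadow: +50 to 50 (cap) ; 110 left.
Ridge Plot: +30 to 30 (cap) ; 80 left.
Give Hill Ranch 60 to hit its cap of 60 ; 20 left.
Delta Co-op has room for 90 but only 20 remain, so it gets 20.
Total = 14×60 + 19×50 + 10×20 + 25×190 + 27×140 + 16×30 = 11000.

11000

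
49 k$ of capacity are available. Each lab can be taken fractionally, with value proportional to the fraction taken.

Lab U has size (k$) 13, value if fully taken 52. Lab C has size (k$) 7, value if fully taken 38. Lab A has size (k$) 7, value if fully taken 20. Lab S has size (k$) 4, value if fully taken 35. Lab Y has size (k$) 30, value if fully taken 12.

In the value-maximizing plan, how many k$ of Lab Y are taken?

18

Sort by value density: Lab S 35/4≈8.75, Lab C 38/7≈5.43, Lab U 52/13≈4, Lab A 20/7≈2.86, Lab Y 12/30≈0.4.
All 4 k$ of Lab S fit (value 35) → 45 remain.
Lab C: take in full, 7 k$ for value 38 → 38 left.
Take all of Lab U (13 k$, value 52) → 25 k$ left.
Lab A: take in full, 7 k$ for value 20 → 18 left.
Only 18 k$ remain; take 18/30 of Lab Y for value 12×18/30 = 7.2.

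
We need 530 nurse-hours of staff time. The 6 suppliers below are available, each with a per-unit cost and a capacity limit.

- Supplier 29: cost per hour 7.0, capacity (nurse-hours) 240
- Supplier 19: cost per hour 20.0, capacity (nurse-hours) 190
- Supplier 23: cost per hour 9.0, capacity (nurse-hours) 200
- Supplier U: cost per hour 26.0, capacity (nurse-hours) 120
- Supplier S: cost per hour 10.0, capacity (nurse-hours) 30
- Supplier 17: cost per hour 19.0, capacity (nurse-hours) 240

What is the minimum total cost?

Fill from the cheapest supplier first.
Supplier 29 at 7.0: take all 240 nurse-hours — 290 still needed.
Supplier 23 at 9.0: take all 200 nurse-hours — 90 still needed.
Take 30 from Supplier S at 10.0 — need 60 more.
Supplier 17 (19.0): take the remaining 60 — done.
Supplier 19, Supplier U: unused.
Cost = 240×7.0 + 200×9.0 + 30×10.0 + 60×19.0 = 4920.

4920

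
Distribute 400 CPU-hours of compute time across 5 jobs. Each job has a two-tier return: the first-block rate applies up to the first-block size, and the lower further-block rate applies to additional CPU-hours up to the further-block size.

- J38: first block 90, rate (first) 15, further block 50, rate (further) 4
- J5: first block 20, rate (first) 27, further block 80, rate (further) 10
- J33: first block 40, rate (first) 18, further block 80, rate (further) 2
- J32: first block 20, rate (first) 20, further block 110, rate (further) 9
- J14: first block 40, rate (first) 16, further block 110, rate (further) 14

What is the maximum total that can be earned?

Rank every tier by rate: J5/tier1 27 > J32/tier1 20 > J33/tier1 18 > J14/tier1 16 > J38/tier1 15 > J14/tier2 14 > J5/tier2 10 > J32/tier2 9 > J38/tier2 4 > J33/tier2 2.
J5 tier1 at 27: fill all 20 — 380 left.
J32 tier1 at 20: fill all 20 — 360 left.
J33 tier1 at 18: fill all 40 — 320 left.
Fill J14 tier1 block (40 at 16) — 280 left.
J38/tier1 (15): +90 — 190 left.
J14/tier2 (14): +110 — 80 left.
Fill J5 tier2 block (80 at 10) — 0 left.
Total = 27×20 + 20×20 + 18×40 + 16×40 + 15×90 + 14×110 + 10×80 = 5990.

5990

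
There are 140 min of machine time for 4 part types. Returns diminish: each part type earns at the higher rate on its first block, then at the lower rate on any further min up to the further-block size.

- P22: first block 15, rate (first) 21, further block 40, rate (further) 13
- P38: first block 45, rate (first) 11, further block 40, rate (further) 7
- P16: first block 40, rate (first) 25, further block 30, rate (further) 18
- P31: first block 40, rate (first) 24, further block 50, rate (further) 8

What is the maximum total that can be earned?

Order all 8 blocks by rate: P16/T1 25 > P31/T1 24 > P22/T1 21 > P16/T2 18 > P22/T2 13 > P38/T1 11 > P31/T2 8 > P38/T2 7.
P16/T1 (25): +40 → 100 left.
P31/T1 (24): +40 → 60 left.
P22/T1 (21): +15 → 45 left.
P16 T2 at 18: fill all 30 → 15 left.
P22/T2: +15 of 40 at 13; pool empty.
Total = 25×40 + 24×40 + 21×15 + 18×30 + 13×15 = 3010.

3010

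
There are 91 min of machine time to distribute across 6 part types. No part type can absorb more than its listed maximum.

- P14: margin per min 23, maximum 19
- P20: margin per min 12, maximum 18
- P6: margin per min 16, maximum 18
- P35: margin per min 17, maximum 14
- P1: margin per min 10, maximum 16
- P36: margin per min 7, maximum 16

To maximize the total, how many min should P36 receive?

6

Highest margin per min first: P14 23 > P35 17 > P6 16 > P20 12 > P1 10 > P36 7.
P14: +19 to 19 (cap) → 72 left.
P35 takes 14 to reach its cap of 14 → 58 left.
P6 takes 18 to reach its cap of 18 → 40 left.
P20: +18 to 18 (cap) → 22 left.
P1 takes 16 to reach its cap of 16 → 6 left.
P36: +6 (room for 16) → 6. Pool exhausted.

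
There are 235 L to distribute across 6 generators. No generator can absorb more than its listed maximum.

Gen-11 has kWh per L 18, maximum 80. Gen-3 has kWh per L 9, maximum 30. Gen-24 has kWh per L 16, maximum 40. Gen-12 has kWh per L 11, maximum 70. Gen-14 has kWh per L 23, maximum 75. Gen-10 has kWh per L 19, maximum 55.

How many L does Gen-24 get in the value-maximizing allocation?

Highest kWh per L first: Gen-14 23 > Gen-10 19 > Gen-11 18 > Gen-24 16 > Gen-12 11 > Gen-3 9.
Gen-14 takes 75 to reach its cap of 75 — 160 left.
Give Gen-10 55 to hit its cap of 55 — 105 left.
Give Gen-11 80 to hit its cap of 80 — 25 left.
Gen-24 has room for 40 but only 25 remain, so it gets 25.

25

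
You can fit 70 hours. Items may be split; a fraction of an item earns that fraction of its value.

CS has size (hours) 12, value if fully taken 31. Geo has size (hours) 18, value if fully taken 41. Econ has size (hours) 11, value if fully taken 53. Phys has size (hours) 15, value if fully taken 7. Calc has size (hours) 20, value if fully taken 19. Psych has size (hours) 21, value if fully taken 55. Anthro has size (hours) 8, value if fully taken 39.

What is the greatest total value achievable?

219

Best value per unit of size first: Anthro 39/8≈4.88, Econ 53/11≈4.82, Psych 55/21≈2.62, CS 31/12≈2.58, Geo 41/18≈2.28, Calc 19/20≈0.95, Phys 7/15≈0.467.
All 8 hours of Anthro fit (value 39) ; 62 remain.
Econ: take in full, 11 hours for value 53 ; 51 left.
All 21 hours of Psych fit (value 55) ; 30 remain.
Take all of CS (12 hours, value 31) ; 18 hours left.
All 18 hours of Geo fit (value 41) ; 0 remain.
Total value = 219.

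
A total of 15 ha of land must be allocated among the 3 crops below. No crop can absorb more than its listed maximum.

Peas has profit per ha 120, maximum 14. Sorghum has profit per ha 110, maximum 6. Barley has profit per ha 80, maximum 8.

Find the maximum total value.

Order the crops by profit per ha: Peas 120 > Sorghum 110 > Barley 80.
Peas takes 14 to reach its cap of 14 — 1 left.
Sorghum: +1 (room for 6) → 1. Pool exhausted.
Total = 120×14 + 110×1 = 1790.

1790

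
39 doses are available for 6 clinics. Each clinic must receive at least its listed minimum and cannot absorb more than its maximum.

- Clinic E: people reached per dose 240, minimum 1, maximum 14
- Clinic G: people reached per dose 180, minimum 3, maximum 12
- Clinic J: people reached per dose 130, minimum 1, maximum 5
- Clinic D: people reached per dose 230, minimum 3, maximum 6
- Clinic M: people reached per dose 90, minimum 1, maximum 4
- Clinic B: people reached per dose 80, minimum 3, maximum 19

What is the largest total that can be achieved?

7620

Meeting every minimum uses 1+3+1+3+1+3 = 12 doses, leaving 27.
Order the clinics by people reached per dose: Clinic E 240 > Clinic D 230 > Clinic G 180 > Clinic J 130 > Clinic M 90 > Clinic B 80.
Clinic E takes 13 more to reach its cap of 14 — 14 left.
Clinic D: +3 to 6 (cap) — 11 left.
Give Clinic G 9 more to hit its cap of 12 — 2 left.
Only 2 left; Clinic J takes them to reach 3.
Total = 240×14 + 180×12 + 130×3 + 230×6 + 90×1 + 80×3 = 7620.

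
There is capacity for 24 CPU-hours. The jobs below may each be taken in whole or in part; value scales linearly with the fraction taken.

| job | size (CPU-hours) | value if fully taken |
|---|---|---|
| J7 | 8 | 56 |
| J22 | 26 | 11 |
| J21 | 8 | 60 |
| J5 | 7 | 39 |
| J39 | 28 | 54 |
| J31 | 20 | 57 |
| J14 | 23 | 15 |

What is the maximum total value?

Sort by value density: J21 60/8≈7.5, J7 56/8≈7, J5 39/7≈5.57, J31 57/20≈2.85, J39 54/28≈1.93, J14 15/23≈0.652, J22 11/26≈0.423.
All 8 CPU-hours of J21 fit (value 60) → 16 remain.
All 8 CPU-hours of J7 fit (value 56) → 8 remain.
Take all of J5 (7 CPU-hours, value 39) → 1 CPU-hours left.
1 CPU-hours left: a 1/20 share of J31 gives 57×1/20 = 2.85.
Total value = 157.85.

157.85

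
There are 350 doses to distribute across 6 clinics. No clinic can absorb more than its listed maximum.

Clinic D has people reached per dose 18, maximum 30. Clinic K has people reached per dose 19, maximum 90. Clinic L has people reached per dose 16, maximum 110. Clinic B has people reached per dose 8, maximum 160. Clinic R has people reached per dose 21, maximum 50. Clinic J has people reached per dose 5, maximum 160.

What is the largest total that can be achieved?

5620

Rank by people reached per dose: Clinic R 21 > Clinic K 19 > Clinic D 18 > Clinic L 16 > Clinic B 8 > Clinic J 5.
Clinic R: +50 to 50 (cap) — 300 left.
Give Clinic K 90 to hit its cap of 90 — 210 left.
Clinic D takes 30 to reach its cap of 30 — 180 left.
Clinic L takes 110 to reach its cap of 110 — 70 left.
Clinic B has room for 160 but only 70 remain, so it gets 70.
Total = 18×30 + 19×90 + 16×110 + 8×70 + 21×50 = 5620.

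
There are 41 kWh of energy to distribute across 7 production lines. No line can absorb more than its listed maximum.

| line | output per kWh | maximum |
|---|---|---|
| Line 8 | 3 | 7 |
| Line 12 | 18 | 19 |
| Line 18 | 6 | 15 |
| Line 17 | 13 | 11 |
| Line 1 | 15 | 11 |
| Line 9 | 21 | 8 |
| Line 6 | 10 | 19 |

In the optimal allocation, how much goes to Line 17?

3

Highest output per kWh first: Line 9 21 > Line 12 18 > Line 1 15 > Line 17 13 > Line 6 10 > Line 18 6 > Line 8 3.
Give Line 9 8 to hit its cap of 8 — 33 left.
Line 12: +19 to 19 (cap) — 14 left.
Line 1 takes 11 to reach its cap of 11 — 3 left.
Only 3 left; Line 17 takes them to reach 3.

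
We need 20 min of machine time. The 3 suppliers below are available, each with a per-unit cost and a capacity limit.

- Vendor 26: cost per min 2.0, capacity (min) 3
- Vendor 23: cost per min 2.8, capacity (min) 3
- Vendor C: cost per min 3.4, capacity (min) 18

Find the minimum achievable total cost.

Cheapest first:
Vendor 26 at 2.0: take all 3 min — 17 still needed.
Vendor 23 at 2.8: take all 3 min — 14 still needed.
Vendor C (3.4): take the remaining 14 — done.
Cost = 3×2.0 + 3×2.8 + 14×3.4 = 62.

62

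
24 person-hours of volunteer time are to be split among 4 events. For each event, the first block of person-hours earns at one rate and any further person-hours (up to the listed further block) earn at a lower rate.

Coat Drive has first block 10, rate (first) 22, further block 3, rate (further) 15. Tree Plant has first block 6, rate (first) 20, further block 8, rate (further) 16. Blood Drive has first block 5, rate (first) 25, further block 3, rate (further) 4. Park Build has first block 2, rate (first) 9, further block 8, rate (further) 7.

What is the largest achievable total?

513

Treat each block as its own option and order by rate: Blood Drive/tier1 25 > Coat Drive/tier1 22 > Tree Plant/tier1 20 > Tree Plant/tier2 16 > Coat Drive/tier2 15 > Park Build/tier1 9 > Park Build/tier2 7 > Blood Drive/tier2 4.
Fill Blood Drive tier1 block (5 at 25) — 19 left.
Coat Drive/tier1 (22): +10 — 9 left.
Tree Plant tier1 at 20: fill all 6 — 3 left.
Tree Plant/tier2: +3 of 8 at 16; pool empty.
Total = 25×5 + 22×10 + 20×6 + 16×3 = 513.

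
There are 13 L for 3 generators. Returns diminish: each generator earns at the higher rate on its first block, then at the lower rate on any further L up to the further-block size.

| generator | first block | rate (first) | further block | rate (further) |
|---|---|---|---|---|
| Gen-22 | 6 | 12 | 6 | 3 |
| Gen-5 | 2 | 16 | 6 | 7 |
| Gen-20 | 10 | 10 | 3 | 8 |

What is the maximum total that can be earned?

Rank every tier by rate: Gen-5/first 16 > Gen-22/first 12 > Gen-20/first 10 > Gen-20/second 8 > Gen-5/second 7 > Gen-22/second 3.
Fill Gen-5 first block (2 at 16) — 11 left.
Fill Gen-22 first block (6 at 12) — 5 left.
Gen-20/first: +5 of 10 at 10; pool empty.
Total = 16×2 + 12×6 + 10×5 = 154.

154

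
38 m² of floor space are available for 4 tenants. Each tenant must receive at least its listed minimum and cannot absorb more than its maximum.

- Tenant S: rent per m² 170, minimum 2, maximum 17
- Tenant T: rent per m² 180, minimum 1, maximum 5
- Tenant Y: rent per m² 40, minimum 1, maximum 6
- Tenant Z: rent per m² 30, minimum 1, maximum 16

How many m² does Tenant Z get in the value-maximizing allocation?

10

Meeting every minimum uses 2+1+1+1 = 5 m², leaving 33.
Highest rent per m² first: Tenant T 180 > Tenant S 170 > Tenant Y 40 > Tenant Z 30.
Tenant T takes 4 more to reach its cap of 5 — 29 left.
Tenant S: +15 to 17 (cap) — 14 left.
Tenant Y takes 5 more to reach its cap of 6 — 9 left.
Only 9 left; Tenant Z takes them to reach 10.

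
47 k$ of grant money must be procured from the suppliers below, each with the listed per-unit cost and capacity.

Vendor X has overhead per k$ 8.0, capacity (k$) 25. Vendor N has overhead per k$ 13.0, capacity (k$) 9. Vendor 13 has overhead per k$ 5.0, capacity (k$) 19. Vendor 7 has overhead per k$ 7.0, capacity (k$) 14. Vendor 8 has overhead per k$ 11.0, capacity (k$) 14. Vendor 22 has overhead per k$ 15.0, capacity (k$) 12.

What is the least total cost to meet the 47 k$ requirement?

305

Fill from the cheapest supplier first.
Vendor 13 (5.0): use full 19 — 28 k$ to go.
Vendor 7 at 7.0: take all 14 k$ — 14 still needed.
Vendor X at 8.0: take 14 of its 25 — requirement met.
Vendor 8, Vendor N, Vendor 22: unused.
Cost = 19×5.0 + 14×7.0 + 14×8.0 = 305.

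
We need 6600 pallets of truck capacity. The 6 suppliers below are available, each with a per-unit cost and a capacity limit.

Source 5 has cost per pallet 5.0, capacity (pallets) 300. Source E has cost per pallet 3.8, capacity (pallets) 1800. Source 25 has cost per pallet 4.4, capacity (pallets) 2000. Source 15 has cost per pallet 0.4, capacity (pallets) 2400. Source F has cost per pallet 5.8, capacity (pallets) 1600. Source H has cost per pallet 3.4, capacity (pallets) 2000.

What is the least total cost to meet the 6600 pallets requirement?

16360

Use suppliers in increasing cost order.
Take 2400 from Source 15 at 0.4 → need 4200 more.
Source H (3.4): use full 2000 → 2200 pallets to go.
Source E (3.8): use full 1800 → 400 pallets to go.
Take 400 from Source 25 at 4.4 to finish.
Source 5, Source F: unused.
Cost = 2400×0.4 + 2000×3.4 + 1800×3.8 + 400×4.4 = 16360.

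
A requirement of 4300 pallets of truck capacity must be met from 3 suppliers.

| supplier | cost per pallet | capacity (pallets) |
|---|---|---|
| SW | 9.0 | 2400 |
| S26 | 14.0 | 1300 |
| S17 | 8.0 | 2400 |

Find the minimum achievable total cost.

Cheapest first:
S17 (8.0): use full 2400 — 1900 pallets to go.
Take 1900 from SW at 9.0 to finish.
S26: unused.
Cost = 2400×8.0 + 1900×9.0 = 36300.

36300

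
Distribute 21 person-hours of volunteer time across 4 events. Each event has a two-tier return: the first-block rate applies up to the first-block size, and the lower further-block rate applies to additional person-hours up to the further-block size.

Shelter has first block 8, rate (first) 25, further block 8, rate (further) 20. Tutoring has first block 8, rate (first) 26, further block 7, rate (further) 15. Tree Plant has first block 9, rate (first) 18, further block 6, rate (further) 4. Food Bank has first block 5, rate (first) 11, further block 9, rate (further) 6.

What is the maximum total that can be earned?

508

Rank every tier by rate: Tutoring/tier1 26 > Shelter/tier1 25 > Shelter/tier2 20 > Tree Plant/tier1 18 > Tutoring/tier2 15 > Food Bank/tier1 11 > Food Bank/tier2 6 > Tree Plant/tier2 4.
Fill Tutoring tier1 block (8 at 26) — 13 left.
Fill Shelter tier1 block (8 at 25) — 5 left.
Shelter/tier2: +5 of 8 at 20; pool empty.
Total = 26×8 + 25×8 + 20×5 = 508.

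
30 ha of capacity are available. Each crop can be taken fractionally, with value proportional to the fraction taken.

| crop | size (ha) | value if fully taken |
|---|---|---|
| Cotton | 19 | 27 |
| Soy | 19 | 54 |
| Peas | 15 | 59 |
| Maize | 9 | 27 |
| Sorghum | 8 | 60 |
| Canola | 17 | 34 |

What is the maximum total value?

Best value per unit of size first: Sorghum 60/8≈7.5, Peas 59/15≈3.93, Maize 27/9≈3, Soy 54/19≈2.84, Canola 34/17≈2, Cotton 27/19≈1.42.
All 8 ha of Sorghum fit (value 60) → 22 remain.
Peas: take in full, 15 ha for value 59 → 7 left.
Only 7 ha remain; take 7/9 of Maize for value 27×7/9 = 21.
Total value = 140.

140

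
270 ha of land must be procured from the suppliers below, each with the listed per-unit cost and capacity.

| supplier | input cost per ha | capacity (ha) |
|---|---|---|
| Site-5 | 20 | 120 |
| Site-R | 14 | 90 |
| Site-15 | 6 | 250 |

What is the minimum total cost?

1780

Use suppliers in increasing cost order.
Take 250 from Site-15 at 6 ; need 20 more.
Site-R at 14: take 20 of its 90 ; requirement met.
Site-5: unused.
Cost = 250×6 + 20×14 = 1780.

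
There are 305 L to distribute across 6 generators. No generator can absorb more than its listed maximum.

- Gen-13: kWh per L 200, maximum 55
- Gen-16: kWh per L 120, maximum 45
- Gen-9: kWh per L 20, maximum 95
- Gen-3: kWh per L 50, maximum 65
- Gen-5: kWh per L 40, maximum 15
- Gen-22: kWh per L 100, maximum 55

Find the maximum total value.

Rank by kWh per L: Gen-13 200 > Gen-16 120 > Gen-22 100 > Gen-3 50 > Gen-5 40 > Gen-9 20.
Give Gen-13 55 to hit its cap of 55 → 250 left.
Gen-16: +45 to 45 (cap) → 205 left.
Gen-22 takes 55 to reach its cap of 55 → 150 left.
Gen-3 takes 65 to reach its cap of 65 → 85 left.
Give Gen-5 15 to hit its cap of 15 → 70 left.
Only 70 left; Gen-9 takes them to reach 70.
Total = 200×55 + 120×45 + 20×70 + 50×65 + 40×15 + 100×55 = 27150.

27150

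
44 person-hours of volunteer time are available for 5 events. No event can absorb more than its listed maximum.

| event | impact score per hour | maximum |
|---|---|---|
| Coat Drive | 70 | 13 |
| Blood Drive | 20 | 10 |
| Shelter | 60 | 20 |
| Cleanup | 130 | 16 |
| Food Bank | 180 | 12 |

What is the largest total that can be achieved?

Highest impact score per hour first: Food Bank 180 > Cleanup 130 > Coat Drive 70 > Shelter 60 > Blood Drive 20.
Food Bank: +12 to 12 (cap) ; 32 left.
Cleanup takes 16 to reach its cap of 16 ; 16 left.
Coat Drive: +13 to 13 (cap) ; 3 left.
Shelter has room for 20 but only 3 remain, so it gets 3.
Total = 70×13 + 60×3 + 130×16 + 180×12 = 5330.

5330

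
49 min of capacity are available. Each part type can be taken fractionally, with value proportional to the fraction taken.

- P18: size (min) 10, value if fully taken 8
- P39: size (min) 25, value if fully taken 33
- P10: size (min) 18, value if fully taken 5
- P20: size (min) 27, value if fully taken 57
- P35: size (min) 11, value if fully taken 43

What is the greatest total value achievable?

Best value per unit of size first: P35 43/11≈3.91, P20 57/27≈2.11, P39 33/25≈1.32, P18 8/10≈0.8, P10 5/18≈0.278.
All 11 min of P35 fit (value 43) → 38 remain.
All 27 min of P20 fit (value 57) → 11 remain.
11 min left: a 11/25 share of P39 gives 33×11/25 = 14.52.
Total value = 114.52.

114.52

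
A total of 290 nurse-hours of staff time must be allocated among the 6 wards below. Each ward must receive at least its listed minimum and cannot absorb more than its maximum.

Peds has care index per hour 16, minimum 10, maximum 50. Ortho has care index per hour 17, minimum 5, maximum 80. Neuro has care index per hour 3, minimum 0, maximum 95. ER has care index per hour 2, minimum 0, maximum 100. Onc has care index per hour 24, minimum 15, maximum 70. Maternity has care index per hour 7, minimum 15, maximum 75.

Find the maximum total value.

Meeting every minimum uses 10+5+0+0+15+15 = 45 nurse-hours, leaving 245.
Order the wards by care index per hour: Onc 24 > Ortho 17 > Peds 16 > Maternity 7 > Neuro 3 > ER 2.
Give Onc 55 more to hit its cap of 70 — 190 left.
Ortho: +75 to 80 (cap) — 115 left.
Peds takes 40 more to reach its cap of 50 — 75 left.
Give Maternity 60 more to hit its cap of 75 — 15 left.
Neuro: +15 (room for 95) → 15. Pool exhausted.
Total = 16×50 + 17×80 + 3×15 + 24×70 + 7×75 = 4410.

4410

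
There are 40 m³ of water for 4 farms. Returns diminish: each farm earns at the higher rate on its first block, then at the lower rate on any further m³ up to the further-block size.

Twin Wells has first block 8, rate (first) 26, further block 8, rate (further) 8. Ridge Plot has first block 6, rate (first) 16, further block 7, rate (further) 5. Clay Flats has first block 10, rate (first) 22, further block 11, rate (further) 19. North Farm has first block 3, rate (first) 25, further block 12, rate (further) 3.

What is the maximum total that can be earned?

Rank every tier by rate: Twin Wells/T1 26 > North Farm/T1 25 > Clay Flats/T1 22 > Clay Flats/T2 19 > Ridge Plot/T1 16 > Twin Wells/T2 8 > Ridge Plot/T2 5 > North Farm/T2 3.
Twin Wells T1 at 26: fill all 8 — 32 left.
Fill North Farm T1 block (3 at 25) — 29 left.
Clay Flats/T1 (22): +10 — 19 left.
Fill Clay Flats T2 block (11 at 19) — 8 left.
Fill Ridge Plot T1 block (6 at 16) — 2 left.
Twin Wells/T2: +2 of 8 at 8; pool empty.
Total = 26×8 + 25×3 + 22×10 + 19×11 + 16×6 + 8×2 = 824.

824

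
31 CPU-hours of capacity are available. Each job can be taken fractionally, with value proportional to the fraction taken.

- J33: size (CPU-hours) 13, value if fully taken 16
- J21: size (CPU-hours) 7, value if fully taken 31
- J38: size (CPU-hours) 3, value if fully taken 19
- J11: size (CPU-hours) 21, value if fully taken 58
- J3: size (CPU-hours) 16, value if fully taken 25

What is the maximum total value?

108

Sort by value density: J38 19/3≈6.33, J21 31/7≈4.43, J11 58/21≈2.76, J3 25/16≈1.56, J33 16/13≈1.23.
All 3 CPU-hours of J38 fit (value 19) ; 28 remain.
All 7 CPU-hours of J21 fit (value 31) ; 21 remain.
J11: take in full, 21 CPU-hours for value 58 ; 0 left.
Total value = 108.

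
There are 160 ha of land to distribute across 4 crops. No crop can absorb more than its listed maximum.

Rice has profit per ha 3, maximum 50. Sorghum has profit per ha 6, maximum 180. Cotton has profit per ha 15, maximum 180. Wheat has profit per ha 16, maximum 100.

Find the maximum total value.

2500

Order the crops by profit per ha: Wheat 16 > Cotton 15 > Sorghum 6 > Rice 3.
Wheat: +100 to 100 (cap) → 60 left.
Only 60 left; Cotton takes them to reach 60.
Total = 15×60 + 16×100 = 2500.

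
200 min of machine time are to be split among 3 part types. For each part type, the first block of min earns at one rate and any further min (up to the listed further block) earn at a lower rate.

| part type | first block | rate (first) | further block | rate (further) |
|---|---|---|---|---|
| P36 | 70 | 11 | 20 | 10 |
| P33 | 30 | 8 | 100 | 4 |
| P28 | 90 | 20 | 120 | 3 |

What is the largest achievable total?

Treat each block as its own option and order by rate: P28/first 20 > P36/first 11 > P36/second 10 > P33/first 8 > P33/second 4 > P28/second 3.
Fill P28 first block (90 at 20) — 110 left.
Fill P36 first block (70 at 11) — 40 left.
P36 second at 10: fill all 20 — 20 left.
20 remain; put them into P33 first at 8.
Total = 20×90 + 11×70 + 10×20 + 8×20 = 2930.

2930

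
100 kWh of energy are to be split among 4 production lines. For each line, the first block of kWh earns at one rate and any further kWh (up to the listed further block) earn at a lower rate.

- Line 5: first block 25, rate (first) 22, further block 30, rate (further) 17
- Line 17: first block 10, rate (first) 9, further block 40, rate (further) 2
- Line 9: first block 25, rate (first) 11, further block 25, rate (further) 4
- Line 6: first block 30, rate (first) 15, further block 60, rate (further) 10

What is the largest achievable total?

1675

Order all 8 blocks by rate: Line 5/tier1 22 > Line 5/tier2 17 > Line 6/tier1 15 > Line 9/tier1 11 > Line 6/tier2 10 > Line 17/tier1 9 > Line 9/tier2 4 > Line 17/tier2 2.
Line 5 tier1 at 22: fill all 25 → 75 left.
Fill Line 5 tier2 block (30 at 17) → 45 left.
Fill Line 6 tier1 block (30 at 15) → 15 left.
Line 9 tier1 at 11: only 15 left, fill 15.
Total = 22×25 + 17×30 + 15×30 + 11×15 = 1675.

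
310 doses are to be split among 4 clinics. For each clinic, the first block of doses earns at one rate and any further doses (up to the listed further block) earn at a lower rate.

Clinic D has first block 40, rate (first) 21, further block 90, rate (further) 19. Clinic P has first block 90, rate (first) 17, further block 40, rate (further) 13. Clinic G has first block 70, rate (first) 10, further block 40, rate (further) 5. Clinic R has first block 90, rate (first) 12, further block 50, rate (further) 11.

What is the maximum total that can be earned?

5200

Order all 8 blocks by rate: Clinic D/tier1 21 > Clinic D/tier2 19 > Clinic P/tier1 17 > Clinic P/tier2 13 > Clinic R/tier1 12 > Clinic R/tier2 11 > Clinic G/tier1 10 > Clinic G/tier2 5.
Clinic D tier1 at 21: fill all 40 ; 270 left.
Clinic D/tier2 (19): +90 ; 180 left.
Fill Clinic P tier1 block (90 at 17) ; 90 left.
Clinic P tier2 at 13: fill all 40 ; 50 left.
Clinic R/tier1: +50 of 90 at 12; pool empty.
Total = 21×40 + 19×90 + 17×90 + 13×40 + 12×50 = 5200.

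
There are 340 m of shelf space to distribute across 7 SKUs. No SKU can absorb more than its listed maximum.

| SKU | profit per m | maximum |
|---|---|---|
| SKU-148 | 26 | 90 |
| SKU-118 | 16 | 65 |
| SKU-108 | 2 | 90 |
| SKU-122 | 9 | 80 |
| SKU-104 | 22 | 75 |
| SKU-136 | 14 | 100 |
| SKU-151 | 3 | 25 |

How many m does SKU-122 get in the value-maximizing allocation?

Highest profit per m first: SKU-148 26 > SKU-104 22 > SKU-118 16 > SKU-136 14 > SKU-122 9 > SKU-151 3 > SKU-108 2.
SKU-148: +90 to 90 (cap) — 250 left.
SKU-104 takes 75 to reach its cap of 75 — 175 left.
Give SKU-118 65 to hit its cap of 65 — 110 left.
SKU-136: +100 to 100 (cap) — 10 left.
Only 10 left; SKU-122 takes them to reach 10.

10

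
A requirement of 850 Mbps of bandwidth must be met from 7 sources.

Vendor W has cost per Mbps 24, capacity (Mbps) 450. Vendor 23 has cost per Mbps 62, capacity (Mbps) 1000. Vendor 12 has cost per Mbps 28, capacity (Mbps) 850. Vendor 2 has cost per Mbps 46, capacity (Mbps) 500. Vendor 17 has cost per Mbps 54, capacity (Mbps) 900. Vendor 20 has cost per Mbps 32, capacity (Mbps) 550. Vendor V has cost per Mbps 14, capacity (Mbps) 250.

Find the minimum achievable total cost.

Cheapest first:
Vendor V at 14: take all 250 Mbps — 600 still needed.
Vendor W (24): use full 450 — 150 Mbps to go.
Vendor 12 at 28: take 150 of its 850 — requirement met.
Vendor 20, Vendor 2, Vendor 17, Vendor 23: unused.
Cost = 250×14 + 450×24 + 150×28 = 18500.

18500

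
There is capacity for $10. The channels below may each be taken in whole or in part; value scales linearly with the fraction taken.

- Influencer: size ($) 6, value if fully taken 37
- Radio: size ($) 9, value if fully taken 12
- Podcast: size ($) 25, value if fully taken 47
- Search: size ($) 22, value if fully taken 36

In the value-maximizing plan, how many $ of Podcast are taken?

4

Sort by value density: Influencer 37/6≈6.17, Podcast 47/25≈1.88, Search 36/22≈1.64, Radio 12/9≈1.33.
Take all of Influencer (6 $, value 37) → 4 $ left.
4 $ left: a 4/25 share of Podcast gives 47×4/25 = 7.52.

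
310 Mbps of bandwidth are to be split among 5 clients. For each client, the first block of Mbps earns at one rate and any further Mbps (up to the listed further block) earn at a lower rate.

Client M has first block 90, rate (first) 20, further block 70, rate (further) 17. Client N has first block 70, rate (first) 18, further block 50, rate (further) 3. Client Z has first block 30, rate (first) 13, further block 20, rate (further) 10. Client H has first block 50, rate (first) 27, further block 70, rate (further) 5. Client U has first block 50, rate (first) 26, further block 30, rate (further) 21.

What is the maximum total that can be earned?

Treat each block as its own option and order by rate: Client H/T1 27 > Client U/T1 26 > Client U/T2 21 > Client M/T1 20 > Client N/T1 18 > Client M/T2 17 > Client Z/T1 13 > Client Z/T2 10 > Client H/T2 5 > Client N/T2 3.
Fill Client H T1 block (50 at 27) — 260 left.
Client U/T1 (26): +50 — 210 left.
Fill Client U T2 block (30 at 21) — 180 left.
Client M T1 at 20: fill all 90 — 90 left.
Client N T1 at 18: fill all 70 — 20 left.
20 remain; put them into Client M T2 at 17.
Total = 27×50 + 26×50 + 21×30 + 20×90 + 18×70 + 17×20 = 6680.

6680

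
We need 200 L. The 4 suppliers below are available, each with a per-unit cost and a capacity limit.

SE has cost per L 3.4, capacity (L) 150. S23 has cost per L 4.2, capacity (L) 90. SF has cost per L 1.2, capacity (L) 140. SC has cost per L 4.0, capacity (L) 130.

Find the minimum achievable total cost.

372

Cheapest first:
SF (1.2): use full 140 → 60 L to go.
SE at 3.4: take 60 of its 150 → requirement met.
SC, S23: unused.
Cost = 140×1.2 + 60×3.4 = 372.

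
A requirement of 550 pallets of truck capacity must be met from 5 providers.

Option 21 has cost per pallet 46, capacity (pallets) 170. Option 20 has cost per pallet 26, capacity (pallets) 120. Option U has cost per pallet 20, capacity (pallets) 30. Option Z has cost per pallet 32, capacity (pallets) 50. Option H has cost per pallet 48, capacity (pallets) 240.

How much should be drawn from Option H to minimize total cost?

180

Cheapest first:
Option U (20): use full 30 — 520 pallets to go.
Option 20 at 26: take all 120 pallets — 400 still needed.
Option Z at 32: take all 50 pallets — 350 still needed.
Take 170 from Option 21 at 46 — need 180 more.
Option H at 48: take 180 of its 240 — requirement met.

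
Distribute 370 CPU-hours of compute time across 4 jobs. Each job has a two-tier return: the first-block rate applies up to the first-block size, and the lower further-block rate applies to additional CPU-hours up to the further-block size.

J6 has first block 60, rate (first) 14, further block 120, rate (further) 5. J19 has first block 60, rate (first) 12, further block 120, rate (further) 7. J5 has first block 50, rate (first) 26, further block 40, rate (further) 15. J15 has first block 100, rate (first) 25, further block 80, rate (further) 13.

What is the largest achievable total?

Order all 8 blocks by rate: J5/tier1 26 > J15/tier1 25 > J5/tier2 15 > J6/tier1 14 > J15/tier2 13 > J19/tier1 12 > J19/tier2 7 > J6/tier2 5.
J5 tier1 at 26: fill all 50 → 320 left.
J15/tier1 (25): +100 → 220 left.
J5 tier2 at 15: fill all 40 → 180 left.
J6 tier1 at 14: fill all 60 → 120 left.
J15/tier2 (13): +80 → 40 left.
J19 tier1 at 12: only 40 left, fill 40.
Total = 26×50 + 25×100 + 15×40 + 14×60 + 13×80 + 12×40 = 6760.

6760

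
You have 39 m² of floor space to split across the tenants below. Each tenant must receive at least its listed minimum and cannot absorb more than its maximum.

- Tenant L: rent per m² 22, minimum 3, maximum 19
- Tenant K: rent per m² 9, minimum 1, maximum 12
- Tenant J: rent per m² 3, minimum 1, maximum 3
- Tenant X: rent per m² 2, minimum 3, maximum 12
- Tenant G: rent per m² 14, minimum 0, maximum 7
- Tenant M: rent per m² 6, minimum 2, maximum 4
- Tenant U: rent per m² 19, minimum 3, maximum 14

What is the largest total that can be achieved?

Meeting every minimum uses 3+1+1+3+0+2+3 = 13 m², leaving 26.
Rank by rent per m²: Tenant L 22 > Tenant U 19 > Tenant G 14 > Tenant K 9 > Tenant M 6 > Tenant J 3 > Tenant X 2.
Tenant L takes 16 more to reach its cap of 19 ; 10 left.
Tenant U: +10 (room for 11) → 13. Pool exhausted.
Total = 22×19 + 9×1 + 3×1 + 2×3 + 6×2 + 19×13 = 695.

695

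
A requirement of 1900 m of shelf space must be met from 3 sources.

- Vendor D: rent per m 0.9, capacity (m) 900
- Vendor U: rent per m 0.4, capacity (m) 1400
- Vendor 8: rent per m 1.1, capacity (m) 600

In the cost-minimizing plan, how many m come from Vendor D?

500

Cheapest first:
Vendor U (0.4): use full 1400 — 500 m to go.
Vendor D (0.9): take the remaining 500 — done.
Vendor 8: unused.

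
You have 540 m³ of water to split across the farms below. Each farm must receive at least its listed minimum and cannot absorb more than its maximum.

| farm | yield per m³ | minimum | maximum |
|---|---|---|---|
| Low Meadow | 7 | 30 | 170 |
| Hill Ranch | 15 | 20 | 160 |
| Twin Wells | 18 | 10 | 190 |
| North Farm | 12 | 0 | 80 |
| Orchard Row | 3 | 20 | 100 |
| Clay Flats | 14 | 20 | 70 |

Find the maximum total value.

7910

Meeting every minimum uses 30+20+10+0+20+20 = 100 m³, leaving 440.
Rank by yield per m³: Twin Wells 18 > Hill Ranch 15 > Clay Flats 14 > North Farm 12 > Low Meadow 7 > Orchard Row 3.
Give Twin Wells 180 more to hit its cap of 190 → 260 left.
Hill Ranch: +140 to 160 (cap) → 120 left.
Give Clay Flats 50 more to hit its cap of 70 → 70 left.
North Farm has room for 80 more but only 70 remain, so it gets 70.
Total = 7×30 + 15×160 + 18×190 + 12×70 + 3×20 + 14×70 = 7910.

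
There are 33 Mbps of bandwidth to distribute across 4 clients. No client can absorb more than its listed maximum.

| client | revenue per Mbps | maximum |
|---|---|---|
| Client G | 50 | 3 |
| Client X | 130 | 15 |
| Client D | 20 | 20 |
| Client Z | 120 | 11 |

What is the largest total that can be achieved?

3500

Rank by revenue per Mbps: Client X 130 > Client Z 120 > Client G 50 > Client D 20.
Give Client X 15 to hit its cap of 15 → 18 left.
Client Z takes 11 to reach its cap of 11 → 7 left.
Client G: +3 to 3 (cap) → 4 left.
Only 4 left; Client D takes them to reach 4.
Total = 50×3 + 130×15 + 20×4 + 120×11 = 3500.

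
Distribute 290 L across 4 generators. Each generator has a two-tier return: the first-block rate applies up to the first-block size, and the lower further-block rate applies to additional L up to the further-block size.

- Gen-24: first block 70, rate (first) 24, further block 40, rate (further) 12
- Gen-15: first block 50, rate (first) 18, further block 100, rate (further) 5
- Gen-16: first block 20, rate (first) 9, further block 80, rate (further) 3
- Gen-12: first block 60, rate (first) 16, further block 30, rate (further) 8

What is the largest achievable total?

Order all 8 blocks by rate: Gen-24/tier1 24 > Gen-15/tier1 18 > Gen-12/tier1 16 > Gen-24/tier2 12 > Gen-16/tier1 9 > Gen-12/tier2 8 > Gen-15/tier2 5 > Gen-16/tier2 3.
Gen-24 tier1 at 24: fill all 70 ; 220 left.
Gen-15/tier1 (18): +50 ; 170 left.
Fill Gen-12 tier1 block (60 at 16) ; 110 left.
Fill Gen-24 tier2 block (40 at 12) ; 70 left.
Gen-16/tier1 (9): +20 ; 50 left.
Fill Gen-12 tier2 block (30 at 8) ; 20 left.
Gen-15 tier2 at 5: only 20 left, fill 20.
Total = 24×70 + 18×50 + 16×60 + 12×40 + 9×20 + 8×30 + 5×20 = 4540.

4540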